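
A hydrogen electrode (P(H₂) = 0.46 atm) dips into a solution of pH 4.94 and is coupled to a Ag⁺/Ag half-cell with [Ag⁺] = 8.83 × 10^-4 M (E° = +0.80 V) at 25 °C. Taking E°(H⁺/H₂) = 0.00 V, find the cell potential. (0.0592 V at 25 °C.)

The Ag⁺/Ag couple is the cathode, so E°_cell = 0.80 V; n = 2.
[H⁺] = 10^(−4.94) = 1.1 × 10^-5 M, and Q = [H⁺]^2 / ([Ag⁺]^2·P(H₂)) = 3.68 × 10^-4.
E = E° − (0.0592/2) log Q = 0.80 − (0.0592/2)(-3.435) = 0.902 V.

0.90 V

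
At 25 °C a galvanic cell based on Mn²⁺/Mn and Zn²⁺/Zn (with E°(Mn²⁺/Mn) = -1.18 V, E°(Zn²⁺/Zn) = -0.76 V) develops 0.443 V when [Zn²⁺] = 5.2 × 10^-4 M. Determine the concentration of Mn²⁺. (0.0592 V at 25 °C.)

8.7 × 10^-5 M

From the Nernst equation, log Q = n(E° − E)/0.0592 = 2(0.42 − 0.443)/0.0592 = -0.777, so Q = 0.167.
With Q = [Mn²⁺]/[Zn²⁺] and the known concentrations, [Mn²⁺] in the numerator gives [Mn²⁺] = 8.7 × 10^-5 M.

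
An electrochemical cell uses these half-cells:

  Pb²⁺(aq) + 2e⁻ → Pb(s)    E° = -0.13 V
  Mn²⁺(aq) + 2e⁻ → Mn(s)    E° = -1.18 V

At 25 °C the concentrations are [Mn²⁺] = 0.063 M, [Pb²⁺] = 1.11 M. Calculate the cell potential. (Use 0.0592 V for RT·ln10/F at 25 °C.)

The Pb²⁺/Pb couple has the higher reduction potential and acts as the cathode, so E°_cell = -0.13 − (-1.18) = 1.05 V.
Balancing electrons gives n = 2; the reaction quotient is Q = [Mn²⁺]/[Pb²⁺] = 0.0568.
At 25 °C, E = E° − (0.0592/n) log Q = 1.05 − (0.0592/2)(-1.246) = 1.050 + 0.037 = 1.087 V.

1.09 V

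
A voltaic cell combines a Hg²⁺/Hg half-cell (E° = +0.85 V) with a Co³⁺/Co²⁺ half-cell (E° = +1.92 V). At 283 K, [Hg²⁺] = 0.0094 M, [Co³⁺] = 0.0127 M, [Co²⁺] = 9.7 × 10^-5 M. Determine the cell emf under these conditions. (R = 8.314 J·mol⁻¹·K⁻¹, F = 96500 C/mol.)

1.25 V

The Co³⁺/Co²⁺ couple has the higher reduction potential and acts as the cathode, so E°_cell = +1.92 − (+0.85) = 1.07 V.
Balancing electrons gives n = 2; the reaction quotient is Q = [Hg²⁺]·[Co²⁺]^2/[Co³⁺]^2 = 5.48 × 10^-7.
E = E° − (RT/nF) ln Q = 1.07 − (8.314×283)/(2×96500) × (-14.416) = 1.070 + 0.176 = 1.246 V.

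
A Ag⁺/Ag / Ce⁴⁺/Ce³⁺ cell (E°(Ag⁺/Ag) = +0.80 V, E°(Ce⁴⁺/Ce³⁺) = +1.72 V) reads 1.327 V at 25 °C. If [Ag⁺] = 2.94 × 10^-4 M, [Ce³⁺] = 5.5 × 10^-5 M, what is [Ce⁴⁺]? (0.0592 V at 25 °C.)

0.12 M

From the Nernst equation, log Q = n(E° − E)/0.0592 = 1(0.92 − 1.327)/0.0592 = -6.875, so Q = 1.33 × 10^-7.
With Q = [Ag⁺]·[Ce³⁺]/[Ce⁴⁺] and the known concentrations, [Ce⁴⁺] in the denominator gives [Ce⁴⁺] = 0.12 M.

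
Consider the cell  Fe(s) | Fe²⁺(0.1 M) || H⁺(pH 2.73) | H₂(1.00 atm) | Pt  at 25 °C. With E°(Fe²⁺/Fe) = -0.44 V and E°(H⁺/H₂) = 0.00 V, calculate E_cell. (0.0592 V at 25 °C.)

0.31 V

The hydrogen couple is the cathode, so E°_cell = 0.44 V; n = 2.
[H⁺] = 10^(−2.73) = 0.0019 M, and Q = [Fe²⁺]·P(H₂) / [H⁺]^2 = 2.88 × 10^4.
E = E° − (0.0592/2) log Q = 0.44 − (0.0592/2)(4.460) = 0.308 V.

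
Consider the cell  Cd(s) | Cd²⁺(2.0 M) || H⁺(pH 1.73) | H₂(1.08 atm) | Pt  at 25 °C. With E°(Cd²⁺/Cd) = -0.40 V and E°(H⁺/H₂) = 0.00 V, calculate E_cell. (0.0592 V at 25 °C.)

The hydrogen couple is the cathode, so E°_cell = 0.40 V; n = 2.
[H⁺] = 10^(−1.73) = 0.019 M, and Q = [Cd²⁺]·P(H₂) / [H⁺]^2 = 6230.
E = E° − (0.0592/2) log Q = 0.40 − (0.0592/2)(3.794) = 0.288 V.

0.29 V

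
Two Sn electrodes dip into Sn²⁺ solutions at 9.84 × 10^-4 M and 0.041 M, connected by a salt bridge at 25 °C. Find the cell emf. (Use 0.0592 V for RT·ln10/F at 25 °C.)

Both half-cells are Sn²⁺/Sn, so E°_cell = 0. The concentrated side is the cathode; the cell reaction moves Sn²⁺ from high to low concentration with n = 2.
Q = [Sn²⁺]_dilute/[Sn²⁺]_conc = 9.84 × 10^-4/0.041 = 0.0240.
E = 0 − (0.0592/2) log Q = −(0.0592/2)(-1.620) = 0.0480 V.

0.048 V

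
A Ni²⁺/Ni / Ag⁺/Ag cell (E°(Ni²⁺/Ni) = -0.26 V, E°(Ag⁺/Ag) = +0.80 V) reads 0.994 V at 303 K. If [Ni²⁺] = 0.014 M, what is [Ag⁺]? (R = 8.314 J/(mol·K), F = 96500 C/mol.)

From the Nernst equation, ln Q = nF(E° − E)/RT = 2×96500×(1.06 − 0.994)/(8.314×303) = 5.056, so Q = 157.
With Q = [Ni²⁺]/[Ag⁺]^2 and the known concentrations, [Ag⁺]^2 in the denominator gives [Ag⁺] = 0.0094 M.

0.0094 M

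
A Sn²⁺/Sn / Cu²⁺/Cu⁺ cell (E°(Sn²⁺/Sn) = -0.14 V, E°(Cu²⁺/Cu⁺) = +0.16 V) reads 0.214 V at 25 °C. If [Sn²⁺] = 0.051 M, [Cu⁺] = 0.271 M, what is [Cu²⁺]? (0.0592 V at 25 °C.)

0.0022 M

From the Nernst equation, log Q = n(E° − E)/0.0592 = 2(0.30 − 0.214)/0.0592 = 2.905, so Q = 804.
With Q = [Sn²⁺]·[Cu⁺]^2/[Cu²⁺]^2 and the known concentrations, [Cu²⁺]^2 in the denominator gives [Cu²⁺] = 0.0022 M.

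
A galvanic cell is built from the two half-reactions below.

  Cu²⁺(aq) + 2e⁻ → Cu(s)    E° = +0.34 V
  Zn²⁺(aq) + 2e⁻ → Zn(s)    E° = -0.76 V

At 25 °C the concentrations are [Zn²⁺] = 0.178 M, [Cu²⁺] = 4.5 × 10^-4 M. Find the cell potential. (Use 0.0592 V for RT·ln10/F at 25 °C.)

The Cu²⁺/Cu couple has the higher reduction potential and acts as the cathode, so E°_cell = +0.34 − (-0.76) = 1.10 V.
Balancing electrons gives n = 2; the reaction quotient is Q = [Zn²⁺]/[Cu²⁺] = 396.
At 25 °C, E = E° − (0.0592/n) log Q = 1.10 − (0.0592/2)(2.597) = 1.100 − 0.077 = 1.023 V.

1.02 V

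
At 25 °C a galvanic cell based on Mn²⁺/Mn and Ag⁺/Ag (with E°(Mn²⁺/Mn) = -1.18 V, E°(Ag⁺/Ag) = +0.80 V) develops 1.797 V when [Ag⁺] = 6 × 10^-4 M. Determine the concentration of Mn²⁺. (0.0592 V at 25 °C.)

From the Nernst equation, log Q = n(E° − E)/0.0592 = 2(1.98 − 1.797)/0.0592 = 6.182, so Q = 1.52 × 10^6.
With Q = [Mn²⁺]/[Ag⁺]^2 and the known concentrations, [Mn²⁺] in the numerator gives [Mn²⁺] = 0.55 M.

0.55 M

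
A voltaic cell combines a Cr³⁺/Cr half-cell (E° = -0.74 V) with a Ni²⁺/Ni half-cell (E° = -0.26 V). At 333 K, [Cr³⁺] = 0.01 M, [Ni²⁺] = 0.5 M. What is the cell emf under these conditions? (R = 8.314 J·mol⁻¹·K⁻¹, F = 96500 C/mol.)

0.514 V

The Ni²⁺/Ni couple has the higher reduction potential and acts as the cathode, so E°_cell = -0.26 − (-0.74) = 0.48 V.
Balancing electrons gives n = 6; the reaction quotient is Q = [Cr³⁺]^2/[Ni²⁺]^3 = 8 × 10^-4.
E = E° − (RT/nF) ln Q = 0.48 − (8.314×333)/(6×96500) × (-7.131) = 0.480 + 0.034 = 0.514 V.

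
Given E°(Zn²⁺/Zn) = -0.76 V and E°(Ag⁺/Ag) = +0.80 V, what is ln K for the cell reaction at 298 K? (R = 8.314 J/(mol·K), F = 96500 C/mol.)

ln K = 121.5

E°_cell = +0.80 − (-0.76) = 1.56 V, with n = 2 electrons transferred.
At equilibrium E = 0, so the Nernst equation gives ln K = nFE°/RT = (2)(96500)(1.56)/((8.314)(298)) = 121.52.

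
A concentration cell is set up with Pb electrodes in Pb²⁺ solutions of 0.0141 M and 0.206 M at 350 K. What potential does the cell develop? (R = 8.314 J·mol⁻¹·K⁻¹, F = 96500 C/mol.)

Both half-cells are Pb²⁺/Pb, so E°_cell = 0. The concentrated side is the cathode; the cell reaction moves Pb²⁺ from high to low concentration with n = 2.
Q = [Pb²⁺]_dilute/[Pb²⁺]_conc = 0.0141/0.206 = 0.0684.
E = 0 − (RT/nF) ln Q = −((8.314×350)/(2×96500))(-2.682) = 0.0404 V.

0.040 V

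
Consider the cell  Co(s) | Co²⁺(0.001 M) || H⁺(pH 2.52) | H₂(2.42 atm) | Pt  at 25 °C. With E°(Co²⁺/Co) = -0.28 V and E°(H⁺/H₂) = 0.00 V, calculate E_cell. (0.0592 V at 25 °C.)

The hydrogen couple is the cathode, so E°_cell = 0.28 V; n = 2.
[H⁺] = 10^(−2.52) = 0.0030 M, and Q = [Co²⁺]·P(H₂) / [H⁺]^2 = 265.
E = E° − (0.0592/2) log Q = 0.28 − (0.0592/2)(2.424) = 0.208 V.

0.21 V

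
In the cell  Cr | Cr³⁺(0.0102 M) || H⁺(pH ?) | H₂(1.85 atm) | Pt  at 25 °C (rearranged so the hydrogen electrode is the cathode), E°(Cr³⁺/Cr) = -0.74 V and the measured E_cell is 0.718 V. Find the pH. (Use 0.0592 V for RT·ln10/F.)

E°_cell = 0.74 V and n = 6.
log Q = n(E° − E)/0.0592 = 6×(0.74 − 0.718)/0.0592 = 2.230.
With Q = [Cr³⁺]^2·P(H₂)^3 / [H⁺]^6, solving for [H⁺] gives log[H⁺] = -0.902, so pH = 0.90.

pH = 0.90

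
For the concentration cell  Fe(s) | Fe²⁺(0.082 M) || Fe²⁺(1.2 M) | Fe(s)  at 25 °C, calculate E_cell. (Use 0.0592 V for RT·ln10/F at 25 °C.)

Both half-cells are Fe²⁺/Fe, so E°_cell = 0. The concentrated side is the cathode; the cell reaction moves Fe²⁺ from high to low concentration with n = 2.
Q = [Fe²⁺]_dilute/[Fe²⁺]_conc = 0.082/1.2 = 0.0683.
E = 0 − (0.0592/2) log Q = −(0.0592/2)(-1.165) = 0.0345 V.

0.034 V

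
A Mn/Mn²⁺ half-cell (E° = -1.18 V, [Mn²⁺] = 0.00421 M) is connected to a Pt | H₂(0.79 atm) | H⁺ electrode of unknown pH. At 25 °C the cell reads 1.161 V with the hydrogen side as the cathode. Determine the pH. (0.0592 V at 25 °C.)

E°_cell = 1.18 V and n = 2.
log Q = n(E° − E)/0.0592 = 2×(1.18 − 1.161)/0.0592 = 0.642.
With Q = [Mn²⁺]·P(H₂) / [H⁺]^2, solving for [H⁺] gives log[H⁺] = -1.560, so pH = 1.56.

pH = 1.56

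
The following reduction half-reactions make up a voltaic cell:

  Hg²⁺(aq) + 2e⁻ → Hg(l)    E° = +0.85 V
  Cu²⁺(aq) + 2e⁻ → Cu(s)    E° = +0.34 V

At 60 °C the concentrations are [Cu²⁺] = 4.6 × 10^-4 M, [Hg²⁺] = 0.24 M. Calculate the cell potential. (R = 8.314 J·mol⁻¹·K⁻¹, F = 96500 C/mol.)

The Hg²⁺/Hg couple has the higher reduction potential and acts as the cathode, so E°_cell = +0.85 − (+0.34) = 0.51 V.
Balancing electrons gives n = 2; the reaction quotient is Q = [Cu²⁺]/[Hg²⁺] = 0.00192.
E = E° − (RT/nF) ln Q = 0.51 − (8.314×333)/(2×96500) × (-6.257) = 0.510 + 0.090 = 0.600 V.

0.600 V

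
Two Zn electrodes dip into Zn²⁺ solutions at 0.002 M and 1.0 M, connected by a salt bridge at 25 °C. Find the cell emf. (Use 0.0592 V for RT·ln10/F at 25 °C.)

Both half-cells are Zn²⁺/Zn, so E°_cell = 0. The concentrated side is the cathode; the cell reaction moves Zn²⁺ from high to low concentration with n = 2.
Q = [Zn²⁺]_dilute/[Zn²⁺]_conc = 0.002/1.0 = 0.00200.
E = 0 − (0.0592/2) log Q = −(0.0592/2)(-2.699) = 0.0799 V.

0.080 V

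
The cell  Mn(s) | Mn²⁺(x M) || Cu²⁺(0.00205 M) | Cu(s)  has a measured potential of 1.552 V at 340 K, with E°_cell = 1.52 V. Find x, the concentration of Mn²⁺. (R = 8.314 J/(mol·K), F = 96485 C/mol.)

2.3 × 10^-4 M

From the Nernst equation, ln Q = nF(E° − E)/RT = 2×96485×(1.52 − 1.552)/(8.314×340) = -2.184, so Q = 0.113.
With Q = [Mn²⁺]/[Cu²⁺] and the known concentrations, [Mn²⁺] in the numerator gives [Mn²⁺] = 2.3 × 10^-4 M.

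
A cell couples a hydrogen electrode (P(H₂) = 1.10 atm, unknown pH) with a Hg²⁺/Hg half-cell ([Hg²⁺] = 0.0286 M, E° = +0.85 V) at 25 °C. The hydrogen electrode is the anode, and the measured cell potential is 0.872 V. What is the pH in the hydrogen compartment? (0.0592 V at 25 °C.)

pH = 1.12

E°_cell = 0.85 V and n = 2.
log Q = n(E° − E)/0.0592 = 2×(0.85 − 0.872)/0.0592 = -0.743.
With Q = [H⁺]^2 / ([Hg²⁺]·P(H₂)), solving for [H⁺] gives log[H⁺] = -1.123, so pH = 1.12.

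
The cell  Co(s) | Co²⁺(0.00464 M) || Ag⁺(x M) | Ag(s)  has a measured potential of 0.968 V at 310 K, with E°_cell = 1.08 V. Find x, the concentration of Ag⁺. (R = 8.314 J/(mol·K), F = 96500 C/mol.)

From the Nernst equation, ln Q = nF(E° − E)/RT = 2×96500×(1.08 − 0.968)/(8.314×310) = 8.387, so Q = 4390.
With Q = [Co²⁺]/[Ag⁺]^2 and the known concentrations, [Ag⁺]^2 in the denominator gives [Ag⁺] = 0.001 M.

0.001 M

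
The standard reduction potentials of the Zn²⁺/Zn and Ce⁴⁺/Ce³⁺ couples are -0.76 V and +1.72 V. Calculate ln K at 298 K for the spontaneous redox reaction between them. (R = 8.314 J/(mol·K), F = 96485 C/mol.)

ln K = 193.2

E°_cell = +1.72 − (-0.76) = 2.48 V, with n = 2 electrons transferred.
At equilibrium E = 0, so the Nernst equation gives ln K = nFE°/RT = (2)(96485)(2.48)/((8.314)(298)) = 193.16.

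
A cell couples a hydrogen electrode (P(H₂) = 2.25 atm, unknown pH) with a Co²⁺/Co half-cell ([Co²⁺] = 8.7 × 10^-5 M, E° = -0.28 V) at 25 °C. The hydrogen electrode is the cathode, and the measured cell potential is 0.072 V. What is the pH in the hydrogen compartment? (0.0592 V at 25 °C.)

pH = 5.37

E°_cell = 0.28 V and n = 2.
log Q = n(E° − E)/0.0592 = 2×(0.28 − 0.072)/0.0592 = 7.027.
With Q = [Co²⁺]·P(H₂) / [H⁺]^2, solving for [H⁺] gives log[H⁺] = -5.368, so pH = 5.37.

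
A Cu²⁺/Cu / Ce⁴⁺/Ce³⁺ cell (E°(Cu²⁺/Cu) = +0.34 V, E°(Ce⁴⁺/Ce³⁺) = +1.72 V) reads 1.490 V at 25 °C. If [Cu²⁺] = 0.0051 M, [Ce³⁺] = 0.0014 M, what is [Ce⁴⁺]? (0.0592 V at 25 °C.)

From the Nernst equation, log Q = n(E° − E)/0.0592 = 2(1.38 − 1.490)/0.0592 = -3.716, so Q = 1.92 × 10^-4.
With Q = [Cu²⁺]·[Ce³⁺]^2/[Ce⁴⁺]^2 and the known concentrations, [Ce⁴⁺]^2 in the denominator gives [Ce⁴⁺] = 0.0072 M.

0.0072 M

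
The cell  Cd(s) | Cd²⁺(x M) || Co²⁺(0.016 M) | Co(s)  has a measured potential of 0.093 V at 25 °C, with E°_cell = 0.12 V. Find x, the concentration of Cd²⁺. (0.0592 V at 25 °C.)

0.13 M

From the Nernst equation, log Q = n(E° − E)/0.0592 = 2(0.12 − 0.093)/0.0592 = 0.912, so Q = 8.17.
With Q = [Cd²⁺]/[Co²⁺] and the known concentrations, [Cd²⁺] in the numerator gives [Cd²⁺] = 0.13 M.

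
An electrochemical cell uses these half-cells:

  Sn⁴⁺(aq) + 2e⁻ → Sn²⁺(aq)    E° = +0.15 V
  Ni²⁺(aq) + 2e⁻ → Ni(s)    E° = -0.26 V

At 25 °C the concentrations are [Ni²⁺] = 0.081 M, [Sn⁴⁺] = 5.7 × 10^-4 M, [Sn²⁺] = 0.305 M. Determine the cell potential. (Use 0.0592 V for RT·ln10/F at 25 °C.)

The Sn⁴⁺/Sn²⁺ couple has the higher reduction potential and acts as the cathode, so E°_cell = +0.15 − (-0.26) = 0.41 V.
Balancing electrons gives n = 2; the reaction quotient is Q = [Ni²⁺]·[Sn²⁺]/[Sn⁴⁺] = 43.3.
At 25 °C, E = E° − (0.0592/n) log Q = 0.41 − (0.0592/2)(1.637) = 0.410 − 0.048 = 0.362 V.

0.362 V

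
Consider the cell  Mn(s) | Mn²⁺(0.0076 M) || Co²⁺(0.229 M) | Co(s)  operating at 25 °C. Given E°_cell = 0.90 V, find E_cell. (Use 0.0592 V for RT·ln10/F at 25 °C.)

Balancing electrons gives n = 2; the reaction quotient is Q = [Mn²⁺]/[Co²⁺] = 0.0332.
At 25 °C, E = E° − (0.0592/n) log Q = 0.90 − (0.0592/2)(-1.479) = 0.900 + 0.044 = 0.944 V.

0.944 V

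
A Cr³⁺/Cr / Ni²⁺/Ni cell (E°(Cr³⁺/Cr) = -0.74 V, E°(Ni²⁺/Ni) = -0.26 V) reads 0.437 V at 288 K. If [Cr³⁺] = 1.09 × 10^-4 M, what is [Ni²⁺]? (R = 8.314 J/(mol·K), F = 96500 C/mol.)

7.1 × 10^-5 M

From the Nernst equation, ln Q = nF(E° − E)/RT = 6×96500×(0.48 − 0.437)/(8.314×288) = 10.398, so Q = 3.28 × 10^4.
With Q = [Cr³⁺]^2/[Ni²⁺]^3 and the known concentrations, [Ni²⁺]^3 in the denominator gives [Ni²⁺] = 7.1 × 10^-5 M.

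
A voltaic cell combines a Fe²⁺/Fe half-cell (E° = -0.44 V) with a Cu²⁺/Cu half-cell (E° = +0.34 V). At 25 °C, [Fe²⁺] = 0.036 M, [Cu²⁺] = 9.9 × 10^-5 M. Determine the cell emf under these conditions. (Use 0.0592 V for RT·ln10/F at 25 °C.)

0.704 V

The Cu²⁺/Cu couple has the higher reduction potential and acts as the cathode, so E°_cell = +0.34 − (-0.44) = 0.78 V.
Balancing electrons gives n = 2; the reaction quotient is Q = [Fe²⁺]/[Cu²⁺] = 364.
At 25 °C, E = E° − (0.0592/n) log Q = 0.78 − (0.0592/2)(2.561) = 0.780 − 0.076 = 0.704 V.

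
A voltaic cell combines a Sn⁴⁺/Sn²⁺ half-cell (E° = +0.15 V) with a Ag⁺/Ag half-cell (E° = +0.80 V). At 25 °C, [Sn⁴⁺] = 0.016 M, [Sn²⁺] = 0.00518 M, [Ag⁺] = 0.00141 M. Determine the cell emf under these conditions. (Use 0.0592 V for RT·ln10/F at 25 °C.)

The Ag⁺/Ag couple has the higher reduction potential and acts as the cathode, so E°_cell = +0.80 − (+0.15) = 0.65 V.
Balancing electrons gives n = 2; the reaction quotient is Q = [Sn⁴⁺]/([Sn²⁺]·[Ag⁺]^2) = 1.55 × 10^6.
At 25 °C, E = E° − (0.0592/n) log Q = 0.65 − (0.0592/2)(6.191) = 0.650 − 0.183 = 0.467 V.

0.467 V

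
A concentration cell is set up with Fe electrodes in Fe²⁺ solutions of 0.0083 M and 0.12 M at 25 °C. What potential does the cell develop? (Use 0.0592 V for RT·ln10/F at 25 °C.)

Both half-cells are Fe²⁺/Fe, so E°_cell = 0. The concentrated side is the cathode; the cell reaction moves Fe²⁺ from high to low concentration with n = 2.
Q = [Fe²⁺]_dilute/[Fe²⁺]_conc = 0.0083/0.12 = 0.0692.
E = 0 − (0.0592/2) log Q = −(0.0592/2)(-1.160) = 0.0343 V.

0.034 V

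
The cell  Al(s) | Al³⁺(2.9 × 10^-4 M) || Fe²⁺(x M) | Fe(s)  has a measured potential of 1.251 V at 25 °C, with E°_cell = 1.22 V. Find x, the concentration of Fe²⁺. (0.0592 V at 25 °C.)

0.049 M

From the Nernst equation, log Q = n(E° − E)/0.0592 = 6(1.22 − 1.251)/0.0592 = -3.142, so Q = 7.21 × 10^-4.
With Q = [Al³⁺]^2/[Fe²⁺]^3 and the known concentrations, [Fe²⁺]^3 in the denominator gives [Fe²⁺] = 0.049 M.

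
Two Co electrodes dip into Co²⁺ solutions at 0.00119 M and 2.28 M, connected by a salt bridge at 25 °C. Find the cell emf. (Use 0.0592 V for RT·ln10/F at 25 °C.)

Both half-cells are Co²⁺/Co, so E°_cell = 0. The concentrated side is the cathode; the cell reaction moves Co²⁺ from high to low concentration with n = 2.
Q = [Co²⁺]_dilute/[Co²⁺]_conc = 0.00119/2.28 = 5.22 × 10^-4.
E = 0 − (0.0592/2) log Q = −(0.0592/2)(-3.282) = 0.0971 V.

0.097 V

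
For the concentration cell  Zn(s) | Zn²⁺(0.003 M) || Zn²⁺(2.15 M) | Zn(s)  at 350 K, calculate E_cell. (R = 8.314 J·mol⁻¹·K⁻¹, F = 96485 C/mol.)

0.099 V

Both half-cells are Zn²⁺/Zn, so E°_cell = 0. The concentrated side is the cathode; the cell reaction moves Zn²⁺ from high to low concentration with n = 2.
Q = [Zn²⁺]_dilute/[Zn²⁺]_conc = 0.003/2.15 = 0.00140.
E = 0 − (RT/nF) ln Q = −((8.314×350)/(2×96485))(-6.575) = 0.0991 V.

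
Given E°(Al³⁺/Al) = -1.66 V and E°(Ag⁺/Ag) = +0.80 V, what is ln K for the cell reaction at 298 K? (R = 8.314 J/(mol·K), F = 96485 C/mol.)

E°_cell = +0.80 − (-1.66) = 2.46 V, with n = 3 electrons transferred.
At equilibrium E = 0, so the Nernst equation gives ln K = nFE°/RT = (3)(96485)(2.46)/((8.314)(298)) = 287.40.

ln K = 287.4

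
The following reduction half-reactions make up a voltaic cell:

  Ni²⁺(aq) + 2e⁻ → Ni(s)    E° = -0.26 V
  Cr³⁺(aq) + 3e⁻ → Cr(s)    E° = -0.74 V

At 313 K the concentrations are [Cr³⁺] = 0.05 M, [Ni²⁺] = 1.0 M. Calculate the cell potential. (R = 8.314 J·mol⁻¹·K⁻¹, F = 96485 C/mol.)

The Ni²⁺/Ni couple has the higher reduction potential and acts as the cathode, so E°_cell = -0.26 − (-0.74) = 0.48 V.
Balancing electrons gives n = 6; the reaction quotient is Q = [Cr³⁺]^2/[Ni²⁺]^3 = 0.00250.
E = E° − (RT/nF) ln Q = 0.48 − (8.314×313)/(6×96485) × (-5.991) = 0.480 + 0.027 = 0.507 V.

0.507 V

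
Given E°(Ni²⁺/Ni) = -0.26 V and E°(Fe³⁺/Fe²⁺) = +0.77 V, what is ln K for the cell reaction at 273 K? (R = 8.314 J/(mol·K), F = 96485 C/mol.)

E°_cell = +0.77 − (-0.26) = 1.03 V, with n = 2 electrons transferred.
At equilibrium E = 0, so the Nernst equation gives ln K = nFE°/RT = (2)(96485)(1.03)/((8.314)(273)) = 87.57.

ln K = 87.6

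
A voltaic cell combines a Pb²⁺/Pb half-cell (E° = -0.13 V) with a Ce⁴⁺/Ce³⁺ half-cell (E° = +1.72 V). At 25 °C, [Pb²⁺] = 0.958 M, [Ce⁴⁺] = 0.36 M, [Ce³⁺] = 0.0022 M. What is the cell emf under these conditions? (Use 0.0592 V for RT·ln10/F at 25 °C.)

1.98 V

The Ce⁴⁺/Ce³⁺ couple has the higher reduction potential and acts as the cathode, so E°_cell = +1.72 − (-0.13) = 1.85 V.
Balancing electrons gives n = 2; the reaction quotient is Q = [Pb²⁺]·[Ce³⁺]^2/[Ce⁴⁺]^2 = 3.58 × 10^-5.
At 25 °C, E = E° − (0.0592/n) log Q = 1.85 − (0.0592/2)(-4.446) = 1.850 + 0.132 = 1.982 V.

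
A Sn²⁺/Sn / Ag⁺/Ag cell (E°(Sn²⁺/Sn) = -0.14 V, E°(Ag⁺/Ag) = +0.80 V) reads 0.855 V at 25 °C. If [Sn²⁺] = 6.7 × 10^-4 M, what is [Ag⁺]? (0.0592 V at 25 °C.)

From the Nernst equation, log Q = n(E° − E)/0.0592 = 2(0.94 − 0.855)/0.0592 = 2.872, so Q = 744.
With Q = [Sn²⁺]/[Ag⁺]^2 and the known concentrations, [Ag⁺]^2 in the denominator gives [Ag⁺] = 9.5 × 10^-4 M.

9.5 × 10^-4 M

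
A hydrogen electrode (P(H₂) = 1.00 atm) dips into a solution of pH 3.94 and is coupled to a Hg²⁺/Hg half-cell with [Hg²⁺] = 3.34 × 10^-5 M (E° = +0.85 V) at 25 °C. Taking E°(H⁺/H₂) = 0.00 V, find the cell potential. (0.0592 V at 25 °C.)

The Hg²⁺/Hg couple is the cathode, so E°_cell = 0.85 V; n = 2.
[H⁺] = 10^(−3.94) = 1.1 × 10^-4 M, and Q = [H⁺]^2 / ([Hg²⁺]·P(H₂)) = 3.95 × 10^-4.
E = E° − (0.0592/2) log Q = 0.85 − (0.0592/2)(-3.404) = 0.951 V.

0.95 V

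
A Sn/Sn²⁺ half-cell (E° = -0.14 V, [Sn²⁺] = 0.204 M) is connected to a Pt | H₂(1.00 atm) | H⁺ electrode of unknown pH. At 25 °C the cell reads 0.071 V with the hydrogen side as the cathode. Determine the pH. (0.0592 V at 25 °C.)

E°_cell = 0.14 V and n = 2.
log Q = n(E° − E)/0.0592 = 2×(0.14 − 0.071)/0.0592 = 2.331.
With Q = [Sn²⁺]·P(H₂) / [H⁺]^2, solving for [H⁺] gives log[H⁺] = -1.511, so pH = 1.51.

pH = 1.51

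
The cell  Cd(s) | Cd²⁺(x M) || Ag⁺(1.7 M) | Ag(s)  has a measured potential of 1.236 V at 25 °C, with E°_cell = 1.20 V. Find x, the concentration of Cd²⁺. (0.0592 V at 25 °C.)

From the Nernst equation, log Q = n(E° − E)/0.0592 = 2(1.20 − 1.236)/0.0592 = -1.216, so Q = 0.0608.
With Q = [Cd²⁺]/[Ag⁺]^2 and the known concentrations, [Cd²⁺] in the numerator gives [Cd²⁺] = 0.18 M.

0.18 M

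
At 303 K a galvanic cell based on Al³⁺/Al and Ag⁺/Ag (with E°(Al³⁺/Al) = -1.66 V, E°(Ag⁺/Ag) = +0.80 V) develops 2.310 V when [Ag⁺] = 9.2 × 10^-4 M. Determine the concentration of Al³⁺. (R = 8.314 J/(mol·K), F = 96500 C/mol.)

From the Nernst equation, ln Q = nF(E° − E)/RT = 3×96500×(2.46 − 2.310)/(8.314×303) = 17.238, so Q = 3.06 × 10^7.
With Q = [Al³⁺]/[Ag⁺]^3 and the known concentrations, [Al³⁺] in the numerator gives [Al³⁺] = 0.024 M.

0.024 M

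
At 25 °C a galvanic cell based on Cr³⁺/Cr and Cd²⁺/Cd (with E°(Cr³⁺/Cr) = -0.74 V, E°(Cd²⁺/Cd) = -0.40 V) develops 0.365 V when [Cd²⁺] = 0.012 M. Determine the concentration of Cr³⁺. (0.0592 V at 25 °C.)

From the Nernst equation, log Q = n(E° − E)/0.0592 = 6(0.34 − 0.365)/0.0592 = -2.534, so Q = 0.00293.
With Q = [Cr³⁺]^2/[Cd²⁺]^3 and the known concentrations, [Cr³⁺]^2 in the numerator gives [Cr³⁺] = 7.1 × 10^-5 M.

7.1 × 10^-5 M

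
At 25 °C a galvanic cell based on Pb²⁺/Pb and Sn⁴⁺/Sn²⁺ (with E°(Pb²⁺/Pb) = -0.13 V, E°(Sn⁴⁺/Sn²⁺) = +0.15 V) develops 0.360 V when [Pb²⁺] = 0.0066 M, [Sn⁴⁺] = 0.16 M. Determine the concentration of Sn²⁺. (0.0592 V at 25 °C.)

From the Nernst equation, log Q = n(E° − E)/0.0592 = 2(0.28 − 0.360)/0.0592 = -2.703, so Q = 0.00198.
With Q = [Pb²⁺]·[Sn²⁺]/[Sn⁴⁺] and the known concentrations, [Sn²⁺] in the numerator gives [Sn²⁺] = 0.048 M.

0.048 M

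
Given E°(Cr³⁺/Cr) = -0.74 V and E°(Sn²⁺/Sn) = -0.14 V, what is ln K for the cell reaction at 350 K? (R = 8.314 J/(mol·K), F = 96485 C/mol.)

ln K = 119.4

E°_cell = -0.14 − (-0.74) = 0.60 V, with n = 6 electrons transferred.
At equilibrium E = 0, so the Nernst equation gives ln K = nFE°/RT = (6)(96485)(0.60)/((8.314)(350)) = 119.37.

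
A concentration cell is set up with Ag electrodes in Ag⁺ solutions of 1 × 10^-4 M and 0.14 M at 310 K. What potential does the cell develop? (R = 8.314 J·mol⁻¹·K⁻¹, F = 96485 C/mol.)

0.19 V

Both half-cells are Ag⁺/Ag, so E°_cell = 0. The concentrated side is the cathode; the cell reaction moves Ag⁺ from high to low concentration with n = 1.
Q = [Ag⁺]_dilute/[Ag⁺]_conc = 1 × 10^-4/0.14 = 7.14 × 10^-4.
E = 0 − (RT/nF) ln Q = −((8.314×310)/(1×96485))(-7.244) = 0.1935 V.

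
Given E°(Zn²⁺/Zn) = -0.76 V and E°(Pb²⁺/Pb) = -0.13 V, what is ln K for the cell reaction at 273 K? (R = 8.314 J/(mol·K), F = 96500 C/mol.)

ln K = 53.6

E°_cell = -0.13 − (-0.76) = 0.63 V, with n = 2 electrons transferred.
At equilibrium E = 0, so the Nernst equation gives ln K = nFE°/RT = (2)(96500)(0.63)/((8.314)(273)) = 53.57.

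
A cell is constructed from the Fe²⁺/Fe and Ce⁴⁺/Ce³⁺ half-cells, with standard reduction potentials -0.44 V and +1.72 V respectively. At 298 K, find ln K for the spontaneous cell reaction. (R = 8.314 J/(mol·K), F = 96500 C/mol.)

ln K = 168.3

E°_cell = +1.72 − (-0.44) = 2.16 V, with n = 2 electrons transferred.
At equilibrium E = 0, so the Nernst equation gives ln K = nFE°/RT = (2)(96500)(2.16)/((8.314)(298)) = 168.26.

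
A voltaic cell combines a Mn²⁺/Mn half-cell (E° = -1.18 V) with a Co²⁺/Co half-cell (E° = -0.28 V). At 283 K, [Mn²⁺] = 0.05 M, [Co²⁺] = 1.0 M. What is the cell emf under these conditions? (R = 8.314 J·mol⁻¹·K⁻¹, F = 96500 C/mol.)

0.937 V

The Co²⁺/Co couple has the higher reduction potential and acts as the cathode, so E°_cell = -0.28 − (-1.18) = 0.90 V.
Balancing electrons gives n = 2; the reaction quotient is Q = [Mn²⁺]/[Co²⁺] = 0.0500.
E = E° − (RT/nF) ln Q = 0.90 − (8.314×283)/(2×96500) × (-2.996) = 0.900 + 0.037 = 0.937 V.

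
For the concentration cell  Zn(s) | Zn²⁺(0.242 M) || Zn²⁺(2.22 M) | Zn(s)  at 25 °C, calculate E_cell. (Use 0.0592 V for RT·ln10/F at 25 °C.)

Both half-cells are Zn²⁺/Zn, so E°_cell = 0. The concentrated side is the cathode; the cell reaction moves Zn²⁺ from high to low concentration with n = 2.
Q = [Zn²⁺]_dilute/[Zn²⁺]_conc = 0.242/2.22 = 0.109.
E = 0 − (0.0592/2) log Q = −(0.0592/2)(-0.963) = 0.0285 V.

0.029 V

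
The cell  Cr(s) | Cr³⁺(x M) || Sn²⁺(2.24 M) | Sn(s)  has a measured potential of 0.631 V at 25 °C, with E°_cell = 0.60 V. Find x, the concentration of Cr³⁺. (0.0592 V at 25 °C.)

0.09 M

From the Nernst equation, log Q = n(E° − E)/0.0592 = 6(0.60 − 0.631)/0.0592 = -3.142, so Q = 7.21 × 10^-4.
With Q = [Cr³⁺]^2/[Sn²⁺]^3 and the known concentrations, [Cr³⁺]^2 in the numerator gives [Cr³⁺] = 0.09 M.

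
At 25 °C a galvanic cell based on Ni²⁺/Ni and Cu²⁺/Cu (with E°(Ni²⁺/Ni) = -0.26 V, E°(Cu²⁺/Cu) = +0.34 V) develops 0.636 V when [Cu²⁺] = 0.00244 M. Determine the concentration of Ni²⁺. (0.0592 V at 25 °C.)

From the Nernst equation, log Q = n(E° − E)/0.0592 = 2(0.60 − 0.636)/0.0592 = -1.216, so Q = 0.0608.
With Q = [Ni²⁺]/[Cu²⁺] and the known concentrations, [Ni²⁺] in the numerator gives [Ni²⁺] = 1.5 × 10^-4 M.

1.5 × 10^-4 M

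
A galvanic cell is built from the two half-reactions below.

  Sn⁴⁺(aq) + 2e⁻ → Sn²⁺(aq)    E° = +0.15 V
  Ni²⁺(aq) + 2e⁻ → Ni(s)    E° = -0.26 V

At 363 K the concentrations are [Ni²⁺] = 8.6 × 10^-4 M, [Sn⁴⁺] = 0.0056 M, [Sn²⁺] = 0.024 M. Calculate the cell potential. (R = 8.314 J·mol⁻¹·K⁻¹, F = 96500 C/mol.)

The Sn⁴⁺/Sn²⁺ couple has the higher reduction potential and acts as the cathode, so E°_cell = +0.15 − (-0.26) = 0.41 V.
Balancing electrons gives n = 2; the reaction quotient is Q = [Ni²⁺]·[Sn²⁺]/[Sn⁴⁺] = 0.00369.
E = E° − (RT/nF) ln Q = 0.41 − (8.314×363)/(2×96500) × (-5.603) = 0.410 + 0.088 = 0.498 V.

0.498 V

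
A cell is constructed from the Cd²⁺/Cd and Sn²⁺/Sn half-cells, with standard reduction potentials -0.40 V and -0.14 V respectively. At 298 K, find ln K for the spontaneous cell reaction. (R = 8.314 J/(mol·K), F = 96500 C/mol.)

E°_cell = -0.14 − (-0.40) = 0.26 V, with n = 2 electrons transferred.
At equilibrium E = 0, so the Nernst equation gives ln K = nFE°/RT = (2)(96500)(0.26)/((8.314)(298)) = 20.25.

ln K = 20.3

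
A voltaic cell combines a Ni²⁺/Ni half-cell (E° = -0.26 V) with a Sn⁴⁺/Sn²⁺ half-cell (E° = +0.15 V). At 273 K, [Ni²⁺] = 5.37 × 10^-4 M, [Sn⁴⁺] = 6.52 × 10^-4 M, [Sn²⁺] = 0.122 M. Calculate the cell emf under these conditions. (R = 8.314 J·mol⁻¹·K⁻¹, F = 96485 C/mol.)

The Sn⁴⁺/Sn²⁺ couple has the higher reduction potential and acts as the cathode, so E°_cell = +0.15 − (-0.26) = 0.41 V.
Balancing electrons gives n = 2; the reaction quotient is Q = [Ni²⁺]·[Sn²⁺]/[Sn⁴⁺] = 0.100.
E = E° − (RT/nF) ln Q = 0.41 − (8.314×273)/(2×96485) × (-2.298) = 0.410 + 0.027 = 0.437 V.

0.437 V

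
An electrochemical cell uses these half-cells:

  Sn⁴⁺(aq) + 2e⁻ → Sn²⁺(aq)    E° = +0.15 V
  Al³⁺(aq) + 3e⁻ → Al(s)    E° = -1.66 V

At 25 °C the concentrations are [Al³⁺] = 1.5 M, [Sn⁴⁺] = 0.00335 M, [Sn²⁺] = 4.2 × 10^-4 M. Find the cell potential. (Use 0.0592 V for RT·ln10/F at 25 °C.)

The Sn⁴⁺/Sn²⁺ couple has the higher reduction potential and acts as the cathode, so E°_cell = +0.15 − (-1.66) = 1.81 V.
Balancing electrons gives n = 6; the reaction quotient is Q = [Al³⁺]^2·[Sn²⁺]^3/[Sn⁴⁺]^3 = 0.00443.
At 25 °C, E = E° − (0.0592/n) log Q = 1.81 − (0.0592/6)(-2.353) = 1.810 + 0.023 = 1.833 V.

1.83 V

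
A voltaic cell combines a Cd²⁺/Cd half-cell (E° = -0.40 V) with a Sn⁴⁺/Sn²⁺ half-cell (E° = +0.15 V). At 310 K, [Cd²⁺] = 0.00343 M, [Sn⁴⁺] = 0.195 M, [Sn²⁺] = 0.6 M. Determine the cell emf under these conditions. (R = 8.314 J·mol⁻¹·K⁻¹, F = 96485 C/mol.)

The Sn⁴⁺/Sn²⁺ couple has the higher reduction potential and acts as the cathode, so E°_cell = +0.15 − (-0.40) = 0.55 V.
Balancing electrons gives n = 2; the reaction quotient is Q = [Cd²⁺]·[Sn²⁺]/[Sn⁴⁺] = 0.0106.
E = E° − (RT/nF) ln Q = 0.55 − (8.314×310)/(2×96485) × (-4.551) = 0.550 + 0.061 = 0.611 V.

0.611 V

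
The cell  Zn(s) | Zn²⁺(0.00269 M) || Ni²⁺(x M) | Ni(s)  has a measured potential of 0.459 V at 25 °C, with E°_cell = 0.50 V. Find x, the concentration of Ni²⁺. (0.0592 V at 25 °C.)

From the Nernst equation, log Q = n(E° − E)/0.0592 = 2(0.50 − 0.459)/0.0592 = 1.385, so Q = 24.3.
With Q = [Zn²⁺]/[Ni²⁺] and the known concentrations, [Ni²⁺] in the denominator gives [Ni²⁺] = 1.1 × 10^-4 M.

1.1 × 10^-4 M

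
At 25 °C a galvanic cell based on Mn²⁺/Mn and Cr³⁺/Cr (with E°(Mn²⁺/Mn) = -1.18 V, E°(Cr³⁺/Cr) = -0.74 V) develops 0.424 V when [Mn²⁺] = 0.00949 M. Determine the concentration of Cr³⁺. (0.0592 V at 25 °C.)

1.4 × 10^-4 M

From the Nernst equation, log Q = n(E° − E)/0.0592 = 6(0.44 − 0.424)/0.0592 = 1.622, so Q = 41.8.
With Q = [Mn²⁺]^3/[Cr³⁺]^2 and the known concentrations, [Cr³⁺]^2 in the denominator gives [Cr³⁺] = 1.4 × 10^-4 M.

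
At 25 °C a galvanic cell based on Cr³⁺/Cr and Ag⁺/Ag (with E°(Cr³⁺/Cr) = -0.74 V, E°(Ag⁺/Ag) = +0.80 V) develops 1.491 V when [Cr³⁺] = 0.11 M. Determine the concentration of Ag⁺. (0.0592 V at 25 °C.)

From the Nernst equation, log Q = n(E° − E)/0.0592 = 3(1.54 − 1.491)/0.0592 = 2.483, so Q = 304.
With Q = [Cr³⁺]/[Ag⁺]^3 and the known concentrations, [Ag⁺]^3 in the denominator gives [Ag⁺] = 0.071 M.

0.071 M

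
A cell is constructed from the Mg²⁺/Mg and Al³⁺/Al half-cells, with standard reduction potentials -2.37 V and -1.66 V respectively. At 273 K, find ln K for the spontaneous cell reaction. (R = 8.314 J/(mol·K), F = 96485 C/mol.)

E°_cell = -1.66 − (-2.37) = 0.71 V, with n = 6 electrons transferred.
At equilibrium E = 0, so the Nernst equation gives ln K = nFE°/RT = (6)(96485)(0.71)/((8.314)(273)) = 181.09.

ln K = 181.1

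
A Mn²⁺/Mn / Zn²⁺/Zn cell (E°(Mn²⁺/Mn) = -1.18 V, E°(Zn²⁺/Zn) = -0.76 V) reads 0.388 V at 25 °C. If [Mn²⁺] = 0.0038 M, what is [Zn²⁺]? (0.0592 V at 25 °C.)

From the Nernst equation, log Q = n(E° − E)/0.0592 = 2(0.42 − 0.388)/0.0592 = 1.081, so Q = 12.1.
With Q = [Mn²⁺]/[Zn²⁺] and the known concentrations, [Zn²⁺] in the denominator gives [Zn²⁺] = 3.2 × 10^-4 M.

3.2 × 10^-4 M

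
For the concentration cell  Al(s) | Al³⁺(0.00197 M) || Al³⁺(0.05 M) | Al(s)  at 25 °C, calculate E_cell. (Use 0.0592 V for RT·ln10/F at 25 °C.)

Both half-cells are Al³⁺/Al, so E°_cell = 0. The concentrated side is the cathode; the cell reaction moves Al³⁺ from high to low concentration with n = 3.
Q = [Al³⁺]_dilute/[Al³⁺]_conc = 0.00197/0.05 = 0.0394.
E = 0 − (0.0592/3) log Q = −(0.0592/3)(-1.405) = 0.0277 V.

0.028 V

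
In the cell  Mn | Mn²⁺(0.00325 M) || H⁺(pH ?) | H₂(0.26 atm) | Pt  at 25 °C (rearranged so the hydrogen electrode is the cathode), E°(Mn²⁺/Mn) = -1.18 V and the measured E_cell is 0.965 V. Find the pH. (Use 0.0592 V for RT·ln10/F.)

pH = 5.17

E°_cell = 1.18 V and n = 2.
log Q = n(E° − E)/0.0592 = 2×(1.18 − 0.965)/0.0592 = 7.264.
With Q = [Mn²⁺]·P(H₂) / [H⁺]^2, solving for [H⁺] gives log[H⁺] = -5.168, so pH = 5.17.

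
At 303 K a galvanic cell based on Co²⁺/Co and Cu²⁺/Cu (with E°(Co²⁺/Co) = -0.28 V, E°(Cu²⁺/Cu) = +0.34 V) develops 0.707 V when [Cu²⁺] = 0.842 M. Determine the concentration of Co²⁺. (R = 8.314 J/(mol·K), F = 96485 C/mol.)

0.0011 M

From the Nernst equation, ln Q = nF(E° − E)/RT = 2×96485×(0.62 − 0.707)/(8.314×303) = -6.664, so Q = 0.00128.
With Q = [Co²⁺]/[Cu²⁺] and the known concentrations, [Co²⁺] in the numerator gives [Co²⁺] = 0.0011 M.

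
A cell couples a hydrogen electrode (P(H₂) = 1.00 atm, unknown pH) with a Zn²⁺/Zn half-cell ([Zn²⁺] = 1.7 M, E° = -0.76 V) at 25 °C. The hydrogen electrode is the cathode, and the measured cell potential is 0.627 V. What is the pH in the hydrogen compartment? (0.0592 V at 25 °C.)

pH = 2.13

E°_cell = 0.76 V and n = 2.
log Q = n(E° − E)/0.0592 = 2×(0.76 − 0.627)/0.0592 = 4.493.
With Q = [Zn²⁺]·P(H₂) / [H⁺]^2, solving for [H⁺] gives log[H⁺] = -2.131, so pH = 2.13.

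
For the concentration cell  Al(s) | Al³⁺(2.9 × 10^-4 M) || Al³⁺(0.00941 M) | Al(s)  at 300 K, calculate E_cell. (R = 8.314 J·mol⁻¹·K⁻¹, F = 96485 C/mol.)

Both half-cells are Al³⁺/Al, so E°_cell = 0. The concentrated side is the cathode; the cell reaction moves Al³⁺ from high to low concentration with n = 3.
Q = [Al³⁺]_dilute/[Al³⁺]_conc = 2.9 × 10^-4/0.00941 = 0.0308.
E = 0 − (RT/nF) ln Q = −((8.314×300)/(3×96485))(-3.480) = 0.0300 V.

0.030 V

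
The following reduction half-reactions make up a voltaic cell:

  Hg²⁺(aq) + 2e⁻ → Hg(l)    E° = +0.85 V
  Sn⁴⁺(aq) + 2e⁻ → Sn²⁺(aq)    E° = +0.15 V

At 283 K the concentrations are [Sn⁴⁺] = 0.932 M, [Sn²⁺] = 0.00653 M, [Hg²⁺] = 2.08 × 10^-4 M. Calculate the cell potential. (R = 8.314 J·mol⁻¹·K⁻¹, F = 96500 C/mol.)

The Hg²⁺/Hg couple has the higher reduction potential and acts as the cathode, so E°_cell = +0.85 − (+0.15) = 0.70 V.
Balancing electrons gives n = 2; the reaction quotient is Q = [Sn⁴⁺]/([Sn²⁺]·[Hg²⁺]) = 6.86 × 10^5.
E = E° − (RT/nF) ln Q = 0.70 − (8.314×283)/(2×96500) × (13.439) = 0.700 − 0.164 = 0.536 V.

0.536 V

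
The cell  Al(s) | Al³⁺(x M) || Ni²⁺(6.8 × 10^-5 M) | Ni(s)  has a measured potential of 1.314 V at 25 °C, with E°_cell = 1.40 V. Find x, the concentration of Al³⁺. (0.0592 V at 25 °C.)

From the Nernst equation, log Q = n(E° − E)/0.0592 = 6(1.40 − 1.314)/0.0592 = 8.716, so Q = 5.2 × 10^8.
With Q = [Al³⁺]^2/[Ni²⁺]^3 and the known concentrations, [Al³⁺]^2 in the numerator gives [Al³⁺] = 0.013 M.

0.013 M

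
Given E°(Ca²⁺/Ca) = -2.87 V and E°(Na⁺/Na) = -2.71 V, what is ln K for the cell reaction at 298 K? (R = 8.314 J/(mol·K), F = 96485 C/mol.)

E°_cell = -2.71 − (-2.87) = 0.16 V, with n = 2 electrons transferred.
At equilibrium E = 0, so the Nernst equation gives ln K = nFE°/RT = (2)(96485)(0.16)/((8.314)(298)) = 12.46.

ln K = 12.5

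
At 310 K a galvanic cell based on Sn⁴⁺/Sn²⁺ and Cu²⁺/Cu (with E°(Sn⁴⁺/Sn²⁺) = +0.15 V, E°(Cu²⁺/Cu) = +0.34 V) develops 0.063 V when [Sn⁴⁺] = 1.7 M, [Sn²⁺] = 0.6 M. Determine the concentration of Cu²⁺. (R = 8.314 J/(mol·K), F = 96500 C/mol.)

2.1 × 10^-4 M

From the Nernst equation, ln Q = nF(E° − E)/RT = 2×96500×(0.19 − 0.063)/(8.314×310) = 9.510, so Q = 1.35 × 10^4.
With Q = [Sn⁴⁺]/([Sn²⁺]·[Cu²⁺]) and the known concentrations, [Cu²⁺] in the denominator gives [Cu²⁺] = 2.1 × 10^-4 M.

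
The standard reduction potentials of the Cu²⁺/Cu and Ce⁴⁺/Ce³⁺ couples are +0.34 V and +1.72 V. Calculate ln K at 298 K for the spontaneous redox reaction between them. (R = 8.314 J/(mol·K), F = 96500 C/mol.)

E°_cell = +1.72 − (+0.34) = 1.38 V, with n = 2 electrons transferred.
At equilibrium E = 0, so the Nernst equation gives ln K = nFE°/RT = (2)(96500)(1.38)/((8.314)(298)) = 107.50.

ln K = 107.5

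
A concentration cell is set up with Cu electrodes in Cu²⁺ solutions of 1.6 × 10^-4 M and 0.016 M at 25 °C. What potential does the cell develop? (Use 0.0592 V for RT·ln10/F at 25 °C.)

0.059 V

Both half-cells are Cu²⁺/Cu, so E°_cell = 0. The concentrated side is the cathode; the cell reaction moves Cu²⁺ from high to low concentration with n = 2.
Q = [Cu²⁺]_dilute/[Cu²⁺]_conc = 1.6 × 10^-4/0.016 = 0.0100.
E = 0 − (0.0592/2) log Q = −(0.0592/2)(-2.000) = 0.0592 V.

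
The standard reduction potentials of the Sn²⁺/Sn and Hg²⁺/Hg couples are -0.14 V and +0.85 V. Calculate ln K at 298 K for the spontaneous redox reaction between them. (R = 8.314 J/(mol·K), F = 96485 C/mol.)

ln K = 77.1

E°_cell = +0.85 − (-0.14) = 0.99 V, with n = 2 electrons transferred.
At equilibrium E = 0, so the Nernst equation gives ln K = nFE°/RT = (2)(96485)(0.99)/((8.314)(298)) = 77.11.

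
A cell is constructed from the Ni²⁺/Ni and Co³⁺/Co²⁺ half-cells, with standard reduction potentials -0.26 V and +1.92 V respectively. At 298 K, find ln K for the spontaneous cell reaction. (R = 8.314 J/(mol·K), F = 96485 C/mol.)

ln K = 169.8

E°_cell = +1.92 − (-0.26) = 2.18 V, with n = 2 electrons transferred.
At equilibrium E = 0, so the Nernst equation gives ln K = nFE°/RT = (2)(96485)(2.18)/((8.314)(298)) = 169.79.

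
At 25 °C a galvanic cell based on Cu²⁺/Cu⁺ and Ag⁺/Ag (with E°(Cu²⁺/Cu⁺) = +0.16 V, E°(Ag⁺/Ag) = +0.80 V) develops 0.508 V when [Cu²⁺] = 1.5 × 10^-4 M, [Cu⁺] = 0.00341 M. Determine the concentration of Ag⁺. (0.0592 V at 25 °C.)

2.6 × 10^-4 M

From the Nernst equation, log Q = n(E° − E)/0.0592 = 1(0.64 − 0.508)/0.0592 = 2.230, so Q = 170.
With Q = [Cu²⁺]/([Cu⁺]·[Ag⁺]) and the known concentrations, [Ag⁺] in the denominator gives [Ag⁺] = 2.6 × 10^-4 M.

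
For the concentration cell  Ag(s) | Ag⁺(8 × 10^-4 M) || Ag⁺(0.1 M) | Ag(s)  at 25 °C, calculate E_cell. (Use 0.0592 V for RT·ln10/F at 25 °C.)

Both half-cells are Ag⁺/Ag, so E°_cell = 0. The concentrated side is the cathode; the cell reaction moves Ag⁺ from high to low concentration with n = 1.
Q = [Ag⁺]_dilute/[Ag⁺]_conc = 8 × 10^-4/0.1 = 0.00800.
E = 0 − (0.0592/1) log Q = −(0.0592/1)(-2.097) = 0.1241 V.

0.12 V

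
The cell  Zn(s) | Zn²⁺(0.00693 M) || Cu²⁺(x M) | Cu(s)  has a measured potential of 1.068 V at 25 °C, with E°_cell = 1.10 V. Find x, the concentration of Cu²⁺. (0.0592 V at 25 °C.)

5.7 × 10^-4 M

From the Nernst equation, log Q = n(E° − E)/0.0592 = 2(1.10 − 1.068)/0.0592 = 1.081, so Q = 12.1.
With Q = [Zn²⁺]/[Cu²⁺] and the known concentrations, [Cu²⁺] in the denominator gives [Cu²⁺] = 5.7 × 10^-4 M.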